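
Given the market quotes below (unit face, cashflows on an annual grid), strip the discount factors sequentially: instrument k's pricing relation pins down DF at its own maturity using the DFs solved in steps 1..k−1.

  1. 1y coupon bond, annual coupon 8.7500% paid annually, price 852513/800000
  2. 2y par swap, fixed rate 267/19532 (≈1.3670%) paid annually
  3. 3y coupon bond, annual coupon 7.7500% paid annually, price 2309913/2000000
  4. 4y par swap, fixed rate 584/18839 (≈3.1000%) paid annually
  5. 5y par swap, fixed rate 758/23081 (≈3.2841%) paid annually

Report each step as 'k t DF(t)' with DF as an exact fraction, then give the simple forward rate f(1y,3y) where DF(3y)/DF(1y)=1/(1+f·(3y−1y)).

step 1 [1y] bond c/1=7/80: DF=(852513/800000 − 7/80·(0))/(1+7/80) = 9799/10000 ≈ 0.979900
step 2 [2y] swap r/1=267/19532: DF=(1 − 267/19532·(0.979900))/(1+267/19532) = 9733/10000 ≈ 0.973300
step 3 [3y] bond c/1=31/400: DF=(2309913/2000000 − 31/400·(0.979900+0.973300))/(1+31/400) = 4657/5000 ≈ 0.931400
step 4 [4y] swap r/1=584/18839: DF=(1 − 584/18839·(0.979900+0.973300+0.931400))/(1+584/18839) = 552/625 ≈ 0.883200
step 5 [5y] swap r/1=758/23081: DF=(1 − 758/23081·(0.979900+0.973300+0.931400+0.883200))/(1+758/23081) = 2121/2500 ≈ 0.848400

1 1 9799/10000
2 2 9733/10000
3 3 4657/5000
4 4 552/625
5 5 2121/2500
f(1y,3y) = ((9799/10000)/(4657/5000) − 1)/(2) = 485/18628 ≈ 2.6036%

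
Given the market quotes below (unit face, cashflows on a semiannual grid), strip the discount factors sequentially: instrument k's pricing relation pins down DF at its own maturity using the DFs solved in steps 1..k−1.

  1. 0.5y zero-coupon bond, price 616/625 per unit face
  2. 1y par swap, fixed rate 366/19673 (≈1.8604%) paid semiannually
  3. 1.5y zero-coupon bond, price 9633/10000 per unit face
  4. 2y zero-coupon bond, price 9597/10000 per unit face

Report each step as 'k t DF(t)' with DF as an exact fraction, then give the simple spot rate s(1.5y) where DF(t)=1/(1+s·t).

1 1/2 616/625
2 1 9817/10000
3 3/2 9633/10000
4 2 9597/10000
s(1.5y) = (1/(9633/10000) − 1)/(3/2) = 734/28899 ≈ 2.5399%

step 1 [0.5y] zero: DF = P = 616/625 ≈ 0.985600
step 2 [1y] swap r/2=183/19673: DF=(1 − 183/19673·(0.985600))/(1+183/19673) = 9817/10000 ≈ 0.981700
step 3 [1.5y] zero: DF = P = 9633/10000 ≈ 0.963300
step 4 [2y] zero: DF = P = 9597/10000 ≈ 0.959700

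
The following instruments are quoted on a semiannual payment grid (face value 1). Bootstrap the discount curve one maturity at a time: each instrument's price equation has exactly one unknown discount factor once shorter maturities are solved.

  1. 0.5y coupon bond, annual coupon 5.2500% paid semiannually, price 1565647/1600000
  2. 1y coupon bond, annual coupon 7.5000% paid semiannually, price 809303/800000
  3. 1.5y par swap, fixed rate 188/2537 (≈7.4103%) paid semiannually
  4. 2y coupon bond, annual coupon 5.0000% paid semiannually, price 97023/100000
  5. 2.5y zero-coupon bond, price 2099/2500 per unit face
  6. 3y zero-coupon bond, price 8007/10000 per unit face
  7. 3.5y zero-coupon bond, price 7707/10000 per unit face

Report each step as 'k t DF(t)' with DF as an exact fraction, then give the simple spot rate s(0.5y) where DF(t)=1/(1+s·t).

step 1 [0.5y] bond c/2=21/800: DF=(1565647/1600000 − 21/800·(0))/(1+21/800) = 1907/2000 ≈ 0.953500
step 2 [1y] bond c/2=3/80: DF=(809303/800000 − 3/80·(0.953500))/(1+3/80) = 4703/5000 ≈ 0.940600
step 3 [1.5y] swap r/2=94/2537: DF=(1 − 94/2537·(0.953500+0.940600))/(1+94/2537) = 4483/5000 ≈ 0.896600
step 4 [2y] bond c/2=1/40: DF=(97023/100000 − 1/40·(0.953500+0.940600+0.896600))/(1+1/40) = 1757/2000 ≈ 0.878500
step 5 [2.5y] zero: DF = P = 2099/2500 ≈ 0.839600
step 6 [3y] zero: DF = P = 8007/10000 ≈ 0.800700
step 7 [3.5y] zero: DF = P = 7707/10000 ≈ 0.770700

1 1/2 1907/2000
2 1 4703/5000
3 3/2 4483/5000
4 2 1757/2000
5 5/2 2099/2500
6 3 8007/10000
7 7/2 7707/10000
s(0.5y) = (1/(1907/2000) − 1)/(1/2) = 186/1907 ≈ 9.7535%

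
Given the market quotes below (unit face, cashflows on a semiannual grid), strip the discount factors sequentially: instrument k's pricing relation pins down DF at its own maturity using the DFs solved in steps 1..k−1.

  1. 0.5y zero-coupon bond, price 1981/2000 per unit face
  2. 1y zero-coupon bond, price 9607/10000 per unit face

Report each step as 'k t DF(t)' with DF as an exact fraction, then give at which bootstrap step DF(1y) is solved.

1 1/2 1981/2000
2 1 9607/10000
DF(1y) is solved at step 2

step 1 [0.5y] zero: DF = P = 1981/2000 ≈ 0.990500
step 2 [1y] zero: DF = P = 9607/10000 ≈ 0.960700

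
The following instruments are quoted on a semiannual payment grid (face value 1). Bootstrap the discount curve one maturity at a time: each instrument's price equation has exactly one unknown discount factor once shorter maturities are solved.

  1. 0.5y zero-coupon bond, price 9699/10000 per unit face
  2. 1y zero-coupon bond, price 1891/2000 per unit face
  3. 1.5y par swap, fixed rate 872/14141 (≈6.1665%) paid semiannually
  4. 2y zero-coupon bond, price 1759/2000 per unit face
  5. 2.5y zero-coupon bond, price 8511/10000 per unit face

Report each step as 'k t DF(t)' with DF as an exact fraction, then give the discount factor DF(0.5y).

step 1 [0.5y] zero: DF = P = 9699/10000 ≈ 0.969900
step 2 [1y] zero: DF = P = 1891/2000 ≈ 0.945500
step 3 [1.5y] swap r/2=436/14141: DF=(1 − 436/14141·(0.969900+0.945500))/(1+436/14141) = 1141/1250 ≈ 0.912800
step 4 [2y] zero: DF = P = 1759/2000 ≈ 0.879500
step 5 [2.5y] zero: DF = P = 8511/10000 ≈ 0.851100

1 1/2 9699/10000
2 1 1891/2000
3 3/2 1141/1250
4 2 1759/2000
5 5/2 8511/10000
DF(0.5y) = 9699/10000 ≈ 0.969900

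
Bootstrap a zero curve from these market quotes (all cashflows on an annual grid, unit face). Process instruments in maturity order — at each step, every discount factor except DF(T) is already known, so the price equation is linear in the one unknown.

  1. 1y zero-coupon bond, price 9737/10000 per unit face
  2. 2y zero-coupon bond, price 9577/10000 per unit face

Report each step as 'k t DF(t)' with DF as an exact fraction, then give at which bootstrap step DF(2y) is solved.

1 1 9737/10000
2 2 9577/10000
DF(2y) is solved at step 2

step 1 [1y] zero: DF = P = 9737/10000 ≈ 0.973700
step 2 [2y] zero: DF = P = 9577/10000 ≈ 0.957700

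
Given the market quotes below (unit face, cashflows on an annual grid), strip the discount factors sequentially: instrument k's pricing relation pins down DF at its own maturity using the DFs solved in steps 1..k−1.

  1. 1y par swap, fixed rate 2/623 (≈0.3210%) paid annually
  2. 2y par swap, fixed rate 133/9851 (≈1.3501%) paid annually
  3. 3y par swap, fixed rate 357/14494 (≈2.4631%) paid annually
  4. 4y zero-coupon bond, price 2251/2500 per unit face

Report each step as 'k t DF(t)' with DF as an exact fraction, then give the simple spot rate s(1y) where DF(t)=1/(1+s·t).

step 1 [1y] swap r/1=2/623: DF=(1 − 2/623·(0))/(1+2/623) = 623/625 ≈ 0.996800
step 2 [2y] swap r/1=133/9851: DF=(1 − 133/9851·(0.996800))/(1+133/9851) = 4867/5000 ≈ 0.973400
step 3 [3y] swap r/1=357/14494: DF=(1 − 357/14494·(0.996800+0.973400))/(1+357/14494) = 4643/5000 ≈ 0.928600
step 4 [4y] zero: DF = P = 2251/2500 ≈ 0.900400

1 1 623/625
2 2 4867/5000
3 3 4643/5000
4 4 2251/2500
s(1y) = (1/(623/625) − 1)/(1) = 2/623 ≈ 0.3210%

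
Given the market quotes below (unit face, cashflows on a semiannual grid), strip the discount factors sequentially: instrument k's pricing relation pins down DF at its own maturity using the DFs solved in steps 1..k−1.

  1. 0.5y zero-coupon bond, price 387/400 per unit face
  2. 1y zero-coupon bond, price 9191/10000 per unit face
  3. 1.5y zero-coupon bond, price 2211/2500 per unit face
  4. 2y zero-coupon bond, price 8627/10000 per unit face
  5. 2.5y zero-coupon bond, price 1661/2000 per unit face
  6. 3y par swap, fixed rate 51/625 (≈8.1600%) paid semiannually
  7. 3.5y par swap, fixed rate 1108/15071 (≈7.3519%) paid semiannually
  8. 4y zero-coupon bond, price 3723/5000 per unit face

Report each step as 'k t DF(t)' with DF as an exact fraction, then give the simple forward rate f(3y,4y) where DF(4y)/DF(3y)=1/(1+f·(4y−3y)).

step 1 [0.5y] zero: DF = P = 387/400 ≈ 0.967500
step 2 [1y] zero: DF = P = 9191/10000 ≈ 0.919100
step 3 [1.5y] zero: DF = P = 2211/2500 ≈ 0.884400
step 4 [2y] zero: DF = P = 8627/10000 ≈ 0.862700
step 5 [2.5y] zero: DF = P = 1661/2000 ≈ 0.830500
step 6 [3y] swap r/2=51/1250: DF=(1 − 51/1250·(0.967500+0.919100+0.884400+0.862700+0.830500))/(1+51/1250) = 3929/5000 ≈ 0.785800
step 7 [3.5y] swap r/2=554/15071: DF=(1 − 554/15071·(0.967500+0.919100+0.884400+0.862700+0.830500+0.785800))/(1+554/15071) = 973/1250 ≈ 0.778400
step 8 [4y] zero: DF = P = 3723/5000 ≈ 0.744600

1 1/2 387/400
2 1 9191/10000
3 3/2 2211/2500
4 2 8627/10000
5 5/2 1661/2000
6 3 3929/5000
7 7/2 973/1250
8 4 3723/5000
f(3y,4y) = ((3929/5000)/(3723/5000) − 1)/(1) = 206/3723 ≈ 5.5332%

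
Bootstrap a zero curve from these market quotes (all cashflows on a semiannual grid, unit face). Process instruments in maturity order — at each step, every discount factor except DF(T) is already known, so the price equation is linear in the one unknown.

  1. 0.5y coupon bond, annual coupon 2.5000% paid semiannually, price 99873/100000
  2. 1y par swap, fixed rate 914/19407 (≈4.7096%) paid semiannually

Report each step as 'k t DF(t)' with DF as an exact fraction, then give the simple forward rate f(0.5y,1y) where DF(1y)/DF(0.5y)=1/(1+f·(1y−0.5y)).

1 1/2 1233/1250
2 1 9543/10000
f(0.5y,1y) = ((1233/1250)/(9543/10000) − 1)/(1/2) = 214/3181 ≈ 6.7274%

step 1 [0.5y] bond c/2=1/80: DF=(99873/100000 − 1/80·(0))/(1+1/80) = 1233/1250 ≈ 0.986400
step 2 [1y] swap r/2=457/19407: DF=(1 − 457/19407·(0.986400))/(1+457/19407) = 9543/10000 ≈ 0.954300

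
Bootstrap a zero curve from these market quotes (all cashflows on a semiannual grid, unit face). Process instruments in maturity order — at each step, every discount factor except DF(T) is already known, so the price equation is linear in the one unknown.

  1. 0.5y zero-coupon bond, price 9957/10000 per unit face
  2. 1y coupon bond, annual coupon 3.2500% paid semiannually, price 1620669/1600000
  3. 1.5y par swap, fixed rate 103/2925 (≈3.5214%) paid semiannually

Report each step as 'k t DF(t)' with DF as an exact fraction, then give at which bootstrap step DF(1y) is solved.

step 1 [0.5y] zero: DF = P = 9957/10000 ≈ 0.995700
step 2 [1y] bond c/2=13/800: DF=(1620669/1600000 − 13/800·(0.995700))/(1+13/800) = 613/625 ≈ 0.980800
step 3 [1.5y] swap r/2=103/5850: DF=(1 − 103/5850·(0.995700+0.980800))/(1+103/5850) = 1897/2000 ≈ 0.948500

1 1/2 9957/10000
2 1 613/625
3 3/2 1897/2000
DF(1y) is solved at step 2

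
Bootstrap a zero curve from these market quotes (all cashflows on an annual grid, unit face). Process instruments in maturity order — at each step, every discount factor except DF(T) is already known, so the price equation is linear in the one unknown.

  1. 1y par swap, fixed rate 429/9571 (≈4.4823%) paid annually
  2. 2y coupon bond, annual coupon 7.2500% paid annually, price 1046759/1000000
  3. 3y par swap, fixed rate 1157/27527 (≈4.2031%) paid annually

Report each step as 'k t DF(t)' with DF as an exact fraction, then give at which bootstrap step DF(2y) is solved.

step 1 [1y] swap r/1=429/9571: DF=(1 − 429/9571·(0))/(1+429/9571) = 9571/10000 ≈ 0.957100
step 2 [2y] bond c/1=29/400: DF=(1046759/1000000 − 29/400·(0.957100))/(1+29/400) = 9113/10000 ≈ 0.911300
step 3 [3y] swap r/1=1157/27527: DF=(1 − 1157/27527·(0.957100+0.911300))/(1+1157/27527) = 8843/10000 ≈ 0.884300

1 1 9571/10000
2 2 9113/10000
3 3 8843/10000
DF(2y) is solved at step 2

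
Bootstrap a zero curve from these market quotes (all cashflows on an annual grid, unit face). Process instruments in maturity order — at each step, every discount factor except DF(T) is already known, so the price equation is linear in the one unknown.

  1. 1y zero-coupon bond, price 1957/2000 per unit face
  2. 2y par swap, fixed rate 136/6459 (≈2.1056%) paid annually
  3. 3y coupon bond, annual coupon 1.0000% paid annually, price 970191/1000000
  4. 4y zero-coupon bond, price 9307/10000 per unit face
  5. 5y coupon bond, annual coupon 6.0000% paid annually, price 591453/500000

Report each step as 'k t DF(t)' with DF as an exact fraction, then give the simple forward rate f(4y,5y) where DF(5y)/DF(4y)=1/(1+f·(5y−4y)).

1 1 1957/2000
2 2 1199/1250
3 3 4707/5000
4 4 9307/10000
5 5 9003/10000
f(4y,5y) = ((9307/10000)/(9003/10000) − 1)/(1) = 304/9003 ≈ 3.3767%

step 1 [1y] zero: DF = P = 1957/2000 ≈ 0.978500
step 2 [2y] swap r/1=136/6459: DF=(1 − 136/6459·(0.978500))/(1+136/6459) = 1199/1250 ≈ 0.959200
step 3 [3y] bond c/1=1/100: DF=(970191/1000000 − 1/100·(0.978500+0.959200))/(1+1/100) = 4707/5000 ≈ 0.941400
step 4 [4y] zero: DF = P = 9307/10000 ≈ 0.930700
step 5 [5y] bond c/1=3/50: DF=(591453/500000 − 3/50·(0.978500+0.959200+0.941400+0.930700))/(1+3/50) = 9003/10000 ≈ 0.900300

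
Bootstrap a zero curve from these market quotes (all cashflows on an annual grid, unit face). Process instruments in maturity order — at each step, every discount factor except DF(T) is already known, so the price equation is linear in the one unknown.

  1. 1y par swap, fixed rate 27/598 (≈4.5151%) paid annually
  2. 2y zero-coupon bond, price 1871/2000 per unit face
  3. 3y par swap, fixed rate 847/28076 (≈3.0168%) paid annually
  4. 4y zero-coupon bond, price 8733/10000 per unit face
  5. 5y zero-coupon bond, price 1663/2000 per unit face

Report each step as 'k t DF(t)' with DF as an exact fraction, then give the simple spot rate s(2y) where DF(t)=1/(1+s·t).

1 1 598/625
2 2 1871/2000
3 3 9153/10000
4 4 8733/10000
5 5 1663/2000
s(2y) = (1/(1871/2000) − 1)/(2) = 129/3742 ≈ 3.4474%

step 1 [1y] swap r/1=27/598: DF=(1 − 27/598·(0))/(1+27/598) = 598/625 ≈ 0.956800
step 2 [2y] zero: DF = P = 1871/2000 ≈ 0.935500
step 3 [3y] swap r/1=847/28076: DF=(1 − 847/28076·(0.956800+0.935500))/(1+847/28076) = 9153/10000 ≈ 0.915300
step 4 [4y] zero: DF = P = 8733/10000 ≈ 0.873300
step 5 [5y] zero: DF = P = 1663/2000 ≈ 0.831500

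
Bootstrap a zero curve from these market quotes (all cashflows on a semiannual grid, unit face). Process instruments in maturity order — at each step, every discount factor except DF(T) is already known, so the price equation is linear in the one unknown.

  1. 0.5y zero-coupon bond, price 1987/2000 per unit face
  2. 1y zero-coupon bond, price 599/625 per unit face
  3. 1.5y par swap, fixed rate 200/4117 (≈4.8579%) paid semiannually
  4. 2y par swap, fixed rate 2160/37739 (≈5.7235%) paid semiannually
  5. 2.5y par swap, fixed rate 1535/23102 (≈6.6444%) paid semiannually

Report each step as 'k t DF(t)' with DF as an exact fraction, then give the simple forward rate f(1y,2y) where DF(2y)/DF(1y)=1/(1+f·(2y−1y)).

step 1 [0.5y] zero: DF = P = 1987/2000 ≈ 0.993500
step 2 [1y] zero: DF = P = 599/625 ≈ 0.958400
step 3 [1.5y] swap r/2=100/4117: DF=(1 − 100/4117·(0.993500+0.958400))/(1+100/4117) = 93/100 ≈ 0.930000
step 4 [2y] swap r/2=1080/37739: DF=(1 − 1080/37739·(0.993500+0.958400+0.930000))/(1+1080/37739) = 223/250 ≈ 0.892000
step 5 [2.5y] swap r/2=1535/46204: DF=(1 − 1535/46204·(0.993500+0.958400+0.930000+0.892000))/(1+1535/46204) = 1693/2000 ≈ 0.846500

1 1/2 1987/2000
2 1 599/625
3 3/2 93/100
4 2 223/250
5 5/2 1693/2000
f(1y,2y) = ((599/625)/(223/250) − 1)/(1) = 83/1115 ≈ 7.4439%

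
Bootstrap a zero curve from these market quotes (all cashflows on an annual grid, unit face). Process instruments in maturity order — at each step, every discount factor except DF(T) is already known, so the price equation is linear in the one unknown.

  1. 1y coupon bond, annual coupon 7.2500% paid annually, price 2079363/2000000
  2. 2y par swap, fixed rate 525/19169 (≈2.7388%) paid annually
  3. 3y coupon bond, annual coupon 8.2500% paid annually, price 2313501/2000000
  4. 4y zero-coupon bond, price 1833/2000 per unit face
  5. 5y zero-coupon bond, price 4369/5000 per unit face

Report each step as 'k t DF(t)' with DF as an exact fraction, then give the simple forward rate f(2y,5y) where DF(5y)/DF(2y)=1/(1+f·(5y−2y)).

1 1 4847/5000
2 2 379/400
3 3 369/400
4 4 1833/2000
5 5 4369/5000
f(2y,5y) = ((379/400)/(4369/5000) − 1)/(3) = 737/26214 ≈ 2.8115%

step 1 [1y] bond c/1=29/400: DF=(2079363/2000000 − 29/400·(0))/(1+29/400) = 4847/5000 ≈ 0.969400
step 2 [2y] swap r/1=525/19169: DF=(1 − 525/19169·(0.969400))/(1+525/19169) = 379/400 ≈ 0.947500
step 3 [3y] bond c/1=33/400: DF=(2313501/2000000 − 33/400·(0.969400+0.947500))/(1+33/400) = 369/400 ≈ 0.922500
step 4 [4y] zero: DF = P = 1833/2000 ≈ 0.916500
step 5 [5y] zero: DF = P = 4369/5000 ≈ 0.873800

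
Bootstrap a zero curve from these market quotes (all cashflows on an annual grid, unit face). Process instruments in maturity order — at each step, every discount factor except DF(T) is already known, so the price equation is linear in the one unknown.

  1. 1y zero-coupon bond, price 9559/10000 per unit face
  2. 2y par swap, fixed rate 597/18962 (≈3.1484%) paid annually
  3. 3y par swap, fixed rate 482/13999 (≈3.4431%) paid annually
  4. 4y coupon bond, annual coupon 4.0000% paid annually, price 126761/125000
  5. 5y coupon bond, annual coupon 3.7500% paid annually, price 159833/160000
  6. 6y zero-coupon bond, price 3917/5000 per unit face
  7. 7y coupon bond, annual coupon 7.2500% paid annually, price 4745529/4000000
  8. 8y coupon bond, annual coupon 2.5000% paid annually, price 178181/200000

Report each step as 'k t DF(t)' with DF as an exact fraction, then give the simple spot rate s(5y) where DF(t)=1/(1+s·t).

1 1 9559/10000
2 2 9403/10000
3 3 2259/2500
4 4 4337/5000
5 5 8303/10000
6 6 3917/5000
7 7 1873/2500
8 8 7221/10000
s(5y) = (1/(8303/10000) − 1)/(5) = 1697/41515 ≈ 4.0877%

step 1 [1y] zero: DF = P = 9559/10000 ≈ 0.955900
step 2 [2y] swap r/1=597/18962: DF=(1 − 597/18962·(0.955900))/(1+597/18962) = 9403/10000 ≈ 0.940300
step 3 [3y] swap r/1=482/13999: DF=(1 − 482/13999·(0.955900+0.940300))/(1+482/13999) = 2259/2500 ≈ 0.903600
step 4 [4y] bond c/1=1/25: DF=(126761/125000 − 1/25·(0.955900+0.940300+0.903600))/(1+1/25) = 4337/5000 ≈ 0.867400
step 5 [5y] bond c/1=3/80: DF=(159833/160000 − 3/80·(0.955900+0.940300+0.903600+0.867400))/(1+3/80) = 8303/10000 ≈ 0.830300
step 6 [6y] zero: DF = P = 3917/5000 ≈ 0.783400
step 7 [7y] bond c/1=29/400: DF=(4745529/4000000 − 29/400·(0.955900+0.940300+0.903600+0.867400+0.830300+0.783400))/(1+29/400) = 1873/2500 ≈ 0.749200
step 8 [8y] bond c/1=1/40: DF=(178181/200000 − 1/40·(0.955900+0.940300+0.903600+0.867400+0.830300+0.783400+0.749200))/(1+1/40) = 7221/10000 ≈ 0.722100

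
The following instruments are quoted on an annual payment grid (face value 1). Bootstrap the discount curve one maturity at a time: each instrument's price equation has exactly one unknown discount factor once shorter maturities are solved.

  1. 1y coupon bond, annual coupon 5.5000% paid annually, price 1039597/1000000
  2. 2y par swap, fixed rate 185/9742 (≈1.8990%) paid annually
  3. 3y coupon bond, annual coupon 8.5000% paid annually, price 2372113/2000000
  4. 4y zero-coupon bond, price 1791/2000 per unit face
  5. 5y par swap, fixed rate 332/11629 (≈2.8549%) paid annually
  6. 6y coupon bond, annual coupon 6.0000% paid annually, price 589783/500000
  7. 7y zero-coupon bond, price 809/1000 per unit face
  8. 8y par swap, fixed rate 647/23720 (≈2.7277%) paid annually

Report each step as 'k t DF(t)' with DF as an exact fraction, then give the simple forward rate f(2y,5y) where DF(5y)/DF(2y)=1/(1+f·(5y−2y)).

1 1 4927/5000
2 2 963/1000
3 3 1881/2000
4 4 1791/2000
5 5 542/625
6 6 1699/2000
7 7 809/1000
8 8 8059/10000
f(2y,5y) = ((963/1000)/(542/625) − 1)/(3) = 479/13008 ≈ 3.6823%

step 1 [1y] bond c/1=11/200: DF=(1039597/1000000 − 11/200·(0))/(1+11/200) = 4927/5000 ≈ 0.985400
step 2 [2y] swap r/1=185/9742: DF=(1 − 185/9742·(0.985400))/(1+185/9742) = 963/1000 ≈ 0.963000
step 3 [3y] bond c/1=17/200: DF=(2372113/2000000 − 17/200·(0.985400+0.963000))/(1+17/200) = 1881/2000 ≈ 0.940500
step 4 [4y] zero: DF = P = 1791/2000 ≈ 0.895500
step 5 [5y] swap r/1=332/11629: DF=(1 − 332/11629·(0.985400+0.963000+0.940500+0.895500))/(1+332/11629) = 542/625 ≈ 0.867200
step 6 [6y] bond c/1=3/50: DF=(589783/500000 − 3/50·(0.985400+0.963000+0.940500+0.895500+0.867200))/(1+3/50) = 1699/2000 ≈ 0.849500
step 7 [7y] zero: DF = P = 809/1000 ≈ 0.809000
step 8 [8y] swap r/1=647/23720: DF=(1 − 647/23720·(0.985400+0.963000+0.940500+0.895500+0.867200+0.849500+0.809000))/(1+647/23720) = 8059/10000 ≈ 0.805900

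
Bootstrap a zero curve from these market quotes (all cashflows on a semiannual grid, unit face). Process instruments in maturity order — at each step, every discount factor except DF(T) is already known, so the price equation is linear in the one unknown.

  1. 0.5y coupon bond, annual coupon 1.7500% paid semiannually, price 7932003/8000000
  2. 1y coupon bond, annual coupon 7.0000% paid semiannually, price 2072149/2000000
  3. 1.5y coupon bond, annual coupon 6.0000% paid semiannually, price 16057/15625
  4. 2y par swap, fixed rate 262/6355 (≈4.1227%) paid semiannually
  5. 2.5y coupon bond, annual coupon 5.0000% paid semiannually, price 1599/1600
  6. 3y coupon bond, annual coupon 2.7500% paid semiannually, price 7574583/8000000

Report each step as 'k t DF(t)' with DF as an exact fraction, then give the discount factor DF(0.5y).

1 1/2 9829/10000
2 1 4839/5000
3 3/2 9409/10000
4 2 4607/5000
5 5/2 441/500
6 3 8703/10000
DF(0.5y) = 9829/10000 ≈ 0.982900

step 1 [0.5y] bond c/2=7/800: DF=(7932003/8000000 − 7/800·(0))/(1+7/800) = 9829/10000 ≈ 0.982900
step 2 [1y] bond c/2=7/200: DF=(2072149/2000000 − 7/200·(0.982900))/(1+7/200) = 4839/5000 ≈ 0.967800
step 3 [1.5y] bond c/2=3/100: DF=(16057/15625 − 3/100·(0.982900+0.967800))/(1+3/100) = 9409/10000 ≈ 0.940900
step 4 [2y] swap r/2=131/6355: DF=(1 − 131/6355·(0.982900+0.967800+0.940900))/(1+131/6355) = 4607/5000 ≈ 0.921400
step 5 [2.5y] bond c/2=1/40: DF=(1599/1600 − 1/40·(0.982900+0.967800+0.940900+0.921400))/(1+1/40) = 441/500 ≈ 0.882000
step 6 [3y] bond c/2=11/800: DF=(7574583/8000000 − 11/800·(0.982900+0.967800+0.940900+0.921400+0.882000))/(1+11/800) = 8703/10000 ≈ 0.870300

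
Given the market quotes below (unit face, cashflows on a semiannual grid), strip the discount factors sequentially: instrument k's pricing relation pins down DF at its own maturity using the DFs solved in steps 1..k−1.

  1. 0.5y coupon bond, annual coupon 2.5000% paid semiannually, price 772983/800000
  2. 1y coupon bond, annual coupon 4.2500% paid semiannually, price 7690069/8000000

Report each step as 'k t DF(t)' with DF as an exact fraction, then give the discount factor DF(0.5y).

1 1/2 9543/10000
2 1 4607/5000
DF(0.5y) = 9543/10000 ≈ 0.954300

step 1 [0.5y] bond c/2=1/80: DF=(772983/800000 − 1/80·(0))/(1+1/80) = 9543/10000 ≈ 0.954300
step 2 [1y] bond c/2=17/800: DF=(7690069/8000000 − 17/800·(0.954300))/(1+17/800) = 4607/5000 ≈ 0.921400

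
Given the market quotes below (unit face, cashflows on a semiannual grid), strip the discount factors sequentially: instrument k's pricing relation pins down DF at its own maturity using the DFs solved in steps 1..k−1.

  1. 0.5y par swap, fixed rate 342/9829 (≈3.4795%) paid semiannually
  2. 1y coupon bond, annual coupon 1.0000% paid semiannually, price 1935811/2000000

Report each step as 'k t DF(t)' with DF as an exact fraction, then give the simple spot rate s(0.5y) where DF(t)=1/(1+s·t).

step 1 [0.5y] swap r/2=171/9829: DF=(1 − 171/9829·(0))/(1+171/9829) = 9829/10000 ≈ 0.982900
step 2 [1y] bond c/2=1/200: DF=(1935811/2000000 − 1/200·(0.982900))/(1+1/200) = 4791/5000 ≈ 0.958200

1 1/2 9829/10000
2 1 4791/5000
s(0.5y) = (1/(9829/10000) − 1)/(1/2) = 342/9829 ≈ 3.4795%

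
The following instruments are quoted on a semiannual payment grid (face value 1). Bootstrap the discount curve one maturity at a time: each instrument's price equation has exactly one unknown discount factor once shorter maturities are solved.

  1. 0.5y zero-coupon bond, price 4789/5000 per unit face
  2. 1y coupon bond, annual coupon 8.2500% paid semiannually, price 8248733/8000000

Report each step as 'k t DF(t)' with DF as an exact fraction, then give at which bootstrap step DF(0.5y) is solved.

1 1/2 4789/5000
2 1 9523/10000
DF(0.5y) is solved at step 1

step 1 [0.5y] zero: DF = P = 4789/5000 ≈ 0.957800
step 2 [1y] bond c/2=33/800: DF=(8248733/8000000 − 33/800·(0.957800))/(1+33/800) = 9523/10000 ≈ 0.952300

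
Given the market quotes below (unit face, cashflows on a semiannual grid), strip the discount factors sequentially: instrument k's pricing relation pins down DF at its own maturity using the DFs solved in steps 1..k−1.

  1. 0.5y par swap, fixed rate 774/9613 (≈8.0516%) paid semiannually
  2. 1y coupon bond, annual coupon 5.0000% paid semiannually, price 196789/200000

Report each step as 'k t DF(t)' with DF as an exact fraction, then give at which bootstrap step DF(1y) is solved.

1 1/2 9613/10000
2 1 1873/2000
DF(1y) is solved at step 2

step 1 [0.5y] swap r/2=387/9613: DF=(1 − 387/9613·(0))/(1+387/9613) = 9613/10000 ≈ 0.961300
step 2 [1y] bond c/2=1/40: DF=(196789/200000 − 1/40·(0.961300))/(1+1/40) = 1873/2000 ≈ 0.936500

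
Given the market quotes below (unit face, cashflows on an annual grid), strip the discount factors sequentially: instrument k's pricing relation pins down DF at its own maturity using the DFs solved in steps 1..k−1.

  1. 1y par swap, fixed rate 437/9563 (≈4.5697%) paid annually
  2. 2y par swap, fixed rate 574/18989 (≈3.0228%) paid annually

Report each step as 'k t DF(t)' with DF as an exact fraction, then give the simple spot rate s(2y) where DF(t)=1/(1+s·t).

step 1 [1y] swap r/1=437/9563: DF=(1 − 437/9563·(0))/(1+437/9563) = 9563/10000 ≈ 0.956300
step 2 [2y] swap r/1=574/18989: DF=(1 − 574/18989·(0.956300))/(1+574/18989) = 4713/5000 ≈ 0.942600

1 1 9563/10000
2 2 4713/5000
s(2y) = (1/(4713/5000) − 1)/(2) = 287/9426 ≈ 3.0448%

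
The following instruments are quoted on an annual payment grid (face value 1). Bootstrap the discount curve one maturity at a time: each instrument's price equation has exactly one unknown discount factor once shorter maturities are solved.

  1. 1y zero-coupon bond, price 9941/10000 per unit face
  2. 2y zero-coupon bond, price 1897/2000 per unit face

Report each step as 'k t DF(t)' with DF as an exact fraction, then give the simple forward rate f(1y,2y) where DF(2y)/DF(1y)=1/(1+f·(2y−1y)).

1 1 9941/10000
2 2 1897/2000
f(1y,2y) = ((9941/10000)/(1897/2000) − 1)/(1) = 456/9485 ≈ 4.8076%

step 1 [1y] zero: DF = P = 9941/10000 ≈ 0.994100
step 2 [2y] zero: DF = P = 1897/2000 ≈ 0.948500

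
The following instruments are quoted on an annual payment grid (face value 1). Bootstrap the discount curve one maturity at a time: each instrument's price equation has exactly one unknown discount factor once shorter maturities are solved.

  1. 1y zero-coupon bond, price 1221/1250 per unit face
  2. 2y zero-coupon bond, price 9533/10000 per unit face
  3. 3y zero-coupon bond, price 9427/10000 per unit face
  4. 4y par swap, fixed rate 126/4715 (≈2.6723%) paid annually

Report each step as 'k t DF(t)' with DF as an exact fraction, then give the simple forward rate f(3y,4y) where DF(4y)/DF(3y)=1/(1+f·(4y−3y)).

step 1 [1y] zero: DF = P = 1221/1250 ≈ 0.976800
step 2 [2y] zero: DF = P = 9533/10000 ≈ 0.953300
step 3 [3y] zero: DF = P = 9427/10000 ≈ 0.942700
step 4 [4y] swap r/1=126/4715: DF=(1 − 126/4715·(0.976800+0.953300+0.942700))/(1+126/4715) = 562/625 ≈ 0.899200

1 1 1221/1250
2 2 9533/10000
3 3 9427/10000
4 4 562/625
f(3y,4y) = ((9427/10000)/(562/625) − 1)/(1) = 435/8992 ≈ 4.8376%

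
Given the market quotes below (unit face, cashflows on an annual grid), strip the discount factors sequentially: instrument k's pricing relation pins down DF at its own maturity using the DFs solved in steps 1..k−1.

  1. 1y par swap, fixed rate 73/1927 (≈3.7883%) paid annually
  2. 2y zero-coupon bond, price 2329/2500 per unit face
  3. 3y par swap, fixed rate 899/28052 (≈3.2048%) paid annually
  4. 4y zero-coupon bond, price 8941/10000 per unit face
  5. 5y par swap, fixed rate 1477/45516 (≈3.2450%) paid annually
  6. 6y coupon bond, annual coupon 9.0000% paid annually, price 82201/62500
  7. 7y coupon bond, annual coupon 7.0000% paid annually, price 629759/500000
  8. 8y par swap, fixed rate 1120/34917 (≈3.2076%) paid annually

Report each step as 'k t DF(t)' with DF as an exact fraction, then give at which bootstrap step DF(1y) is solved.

step 1 [1y] swap r/1=73/1927: DF=(1 − 73/1927·(0))/(1+73/1927) = 1927/2000 ≈ 0.963500
step 2 [2y] zero: DF = P = 2329/2500 ≈ 0.931600
step 3 [3y] swap r/1=899/28052: DF=(1 − 899/28052·(0.963500+0.931600))/(1+899/28052) = 9101/10000 ≈ 0.910100
step 4 [4y] zero: DF = P = 8941/10000 ≈ 0.894100
step 5 [5y] swap r/1=1477/45516: DF=(1 − 1477/45516·(0.963500+0.931600+0.910100+0.894100))/(1+1477/45516) = 8523/10000 ≈ 0.852300
step 6 [6y] bond c/1=9/100: DF=(82201/62500 − 9/100·(0.963500+0.931600+0.910100+0.894100+0.852300))/(1+9/100) = 2077/2500 ≈ 0.830800
step 7 [7y] bond c/1=7/100: DF=(629759/500000 − 7/100·(0.963500+0.931600+0.910100+0.894100+0.852300+0.830800))/(1+7/100) = 33/40 ≈ 0.825000
step 8 [8y] swap r/1=1120/34917: DF=(1 − 1120/34917·(0.963500+0.931600+0.910100+0.894100+0.852300+0.830800+0.825000))/(1+1120/34917) = 97/125 ≈ 0.776000

1 1 1927/2000
2 2 2329/2500
3 3 9101/10000
4 4 8941/10000
5 5 8523/10000
6 6 2077/2500
7 7 33/40
8 8 97/125
DF(1y) is solved at step 1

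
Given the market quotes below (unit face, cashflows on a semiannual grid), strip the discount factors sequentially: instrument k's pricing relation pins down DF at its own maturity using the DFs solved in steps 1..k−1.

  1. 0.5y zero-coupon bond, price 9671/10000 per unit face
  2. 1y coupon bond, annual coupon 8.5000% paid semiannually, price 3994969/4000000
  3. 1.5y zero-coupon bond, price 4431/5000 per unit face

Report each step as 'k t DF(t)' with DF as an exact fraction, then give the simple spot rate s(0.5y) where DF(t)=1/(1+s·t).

1 1/2 9671/10000
2 1 4593/5000
3 3/2 4431/5000
s(0.5y) = (1/(9671/10000) − 1)/(1/2) = 658/9671 ≈ 6.8038%

step 1 [0.5y] zero: DF = P = 9671/10000 ≈ 0.967100
step 2 [1y] bond c/2=17/400: DF=(3994969/4000000 − 17/400·(0.967100))/(1+17/400) = 4593/5000 ≈ 0.918600
step 3 [1.5y] zero: DF = P = 4431/5000 ≈ 0.886200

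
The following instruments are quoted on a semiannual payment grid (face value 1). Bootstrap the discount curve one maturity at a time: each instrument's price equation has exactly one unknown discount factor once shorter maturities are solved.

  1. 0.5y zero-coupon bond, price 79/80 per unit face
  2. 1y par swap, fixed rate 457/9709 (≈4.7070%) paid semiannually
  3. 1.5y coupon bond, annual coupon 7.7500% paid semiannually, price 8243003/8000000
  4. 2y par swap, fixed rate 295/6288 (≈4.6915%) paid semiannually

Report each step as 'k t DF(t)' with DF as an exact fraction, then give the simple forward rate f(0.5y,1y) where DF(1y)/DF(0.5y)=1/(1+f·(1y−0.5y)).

step 1 [0.5y] zero: DF = P = 79/80 ≈ 0.987500
step 2 [1y] swap r/2=457/19418: DF=(1 − 457/19418·(0.987500))/(1+457/19418) = 9543/10000 ≈ 0.954300
step 3 [1.5y] bond c/2=31/800: DF=(8243003/8000000 − 31/800·(0.987500+0.954300))/(1+31/800) = 1839/2000 ≈ 0.919500
step 4 [2y] swap r/2=295/12576: DF=(1 − 295/12576·(0.987500+0.954300+0.919500))/(1+295/12576) = 1823/2000 ≈ 0.911500

1 1/2 79/80
2 1 9543/10000
3 3/2 1839/2000
4 2 1823/2000
f(0.5y,1y) = ((79/80)/(9543/10000) − 1)/(1/2) = 664/9543 ≈ 6.9580%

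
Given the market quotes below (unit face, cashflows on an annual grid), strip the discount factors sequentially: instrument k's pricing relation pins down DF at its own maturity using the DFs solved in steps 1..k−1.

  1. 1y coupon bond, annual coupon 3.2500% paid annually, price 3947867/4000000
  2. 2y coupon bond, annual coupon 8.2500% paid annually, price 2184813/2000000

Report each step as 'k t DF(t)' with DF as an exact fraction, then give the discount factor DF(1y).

1 1 9559/10000
2 2 9363/10000
DF(1y) = 9559/10000 ≈ 0.955900

step 1 [1y] bond c/1=13/400: DF=(3947867/4000000 − 13/400·(0))/(1+13/400) = 9559/10000 ≈ 0.955900
step 2 [2y] bond c/1=33/400: DF=(2184813/2000000 − 33/400·(0.955900))/(1+33/400) = 9363/10000 ≈ 0.936300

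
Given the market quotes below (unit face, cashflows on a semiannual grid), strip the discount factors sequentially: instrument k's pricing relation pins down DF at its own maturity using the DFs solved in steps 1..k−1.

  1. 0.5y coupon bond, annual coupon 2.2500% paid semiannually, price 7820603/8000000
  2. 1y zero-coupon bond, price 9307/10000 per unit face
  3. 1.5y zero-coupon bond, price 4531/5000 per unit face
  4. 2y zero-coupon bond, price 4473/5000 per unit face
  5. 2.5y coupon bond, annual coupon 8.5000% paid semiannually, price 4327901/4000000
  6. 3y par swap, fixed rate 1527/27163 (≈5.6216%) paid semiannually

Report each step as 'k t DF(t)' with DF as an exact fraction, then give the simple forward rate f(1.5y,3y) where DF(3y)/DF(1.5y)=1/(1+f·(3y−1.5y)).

step 1 [0.5y] bond c/2=9/800: DF=(7820603/8000000 − 9/800·(0))/(1+9/800) = 9667/10000 ≈ 0.966700
step 2 [1y] zero: DF = P = 9307/10000 ≈ 0.930700
step 3 [1.5y] zero: DF = P = 4531/5000 ≈ 0.906200
step 4 [2y] zero: DF = P = 4473/5000 ≈ 0.894600
step 5 [2.5y] bond c/2=17/400: DF=(4327901/4000000 − 17/400·(0.966700+0.930700+0.906200+0.894600))/(1+17/400) = 8871/10000 ≈ 0.887100
step 6 [3y] swap r/2=1527/54326: DF=(1 − 1527/54326·(0.966700+0.930700+0.906200+0.894600+0.887100))/(1+1527/54326) = 8473/10000 ≈ 0.847300

1 1/2 9667/10000
2 1 9307/10000
3 3/2 4531/5000
4 2 4473/5000
5 5/2 8871/10000
6 3 8473/10000
f(1.5y,3y) = ((4531/5000)/(8473/10000) − 1)/(3/2) = 1178/25419 ≈ 4.6343%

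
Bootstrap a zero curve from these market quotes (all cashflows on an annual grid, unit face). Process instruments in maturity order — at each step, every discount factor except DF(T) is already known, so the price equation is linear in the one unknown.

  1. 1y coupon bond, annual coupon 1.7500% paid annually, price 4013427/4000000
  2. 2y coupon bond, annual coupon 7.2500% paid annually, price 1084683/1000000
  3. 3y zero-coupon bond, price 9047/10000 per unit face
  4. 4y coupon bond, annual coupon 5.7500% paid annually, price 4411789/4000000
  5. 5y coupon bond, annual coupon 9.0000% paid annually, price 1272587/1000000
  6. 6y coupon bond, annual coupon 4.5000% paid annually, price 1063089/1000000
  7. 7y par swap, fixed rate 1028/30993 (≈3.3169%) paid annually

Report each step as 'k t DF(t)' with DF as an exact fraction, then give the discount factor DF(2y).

step 1 [1y] bond c/1=7/400: DF=(4013427/4000000 − 7/400·(0))/(1+7/400) = 9861/10000 ≈ 0.986100
step 2 [2y] bond c/1=29/400: DF=(1084683/1000000 − 29/400·(0.986100))/(1+29/400) = 9447/10000 ≈ 0.944700
step 3 [3y] zero: DF = P = 9047/10000 ≈ 0.904700
step 4 [4y] bond c/1=23/400: DF=(4411789/4000000 − 23/400·(0.986100+0.944700+0.904700))/(1+23/400) = 1111/1250 ≈ 0.888800
step 5 [5y] bond c/1=9/100: DF=(1272587/1000000 − 9/100·(0.986100+0.944700+0.904700+0.888800))/(1+9/100) = 43/50 ≈ 0.860000
step 6 [6y] bond c/1=9/200: DF=(1063089/1000000 − 9/200·(0.986100+0.944700+0.904700+0.888800+0.860000))/(1+9/200) = 8199/10000 ≈ 0.819900
step 7 [7y] swap r/1=1028/30993: DF=(1 − 1028/30993·(0.986100+0.944700+0.904700+0.888800+0.860000+0.819900))/(1+1028/30993) = 993/1250 ≈ 0.794400

1 1 9861/10000
2 2 9447/10000
3 3 9047/10000
4 4 1111/1250
5 5 43/50
6 6 8199/10000
7 7 993/1250
DF(2y) = 9447/10000 ≈ 0.944700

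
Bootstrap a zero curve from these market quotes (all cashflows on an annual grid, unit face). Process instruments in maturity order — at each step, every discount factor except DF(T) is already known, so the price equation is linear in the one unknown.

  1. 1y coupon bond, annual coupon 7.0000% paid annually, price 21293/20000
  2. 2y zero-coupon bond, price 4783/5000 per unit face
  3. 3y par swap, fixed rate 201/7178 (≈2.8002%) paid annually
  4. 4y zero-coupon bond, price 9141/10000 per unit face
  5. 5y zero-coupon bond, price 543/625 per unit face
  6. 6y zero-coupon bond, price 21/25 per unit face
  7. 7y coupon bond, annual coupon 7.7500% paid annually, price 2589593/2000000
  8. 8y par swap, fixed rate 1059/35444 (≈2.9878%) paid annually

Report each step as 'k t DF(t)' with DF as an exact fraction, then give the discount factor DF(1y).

1 1 199/200
2 2 4783/5000
3 3 2299/2500
4 4 9141/10000
5 5 543/625
6 6 21/25
7 7 1613/2000
8 8 3941/5000
DF(1y) = 199/200 ≈ 0.995000

step 1 [1y] bond c/1=7/100: DF=(21293/20000 − 7/100·(0))/(1+7/100) = 199/200 ≈ 0.995000
step 2 [2y] zero: DF = P = 4783/5000 ≈ 0.956600
step 3 [3y] swap r/1=201/7178: DF=(1 − 201/7178·(0.995000+0.956600))/(1+201/7178) = 2299/2500 ≈ 0.919600
step 4 [4y] zero: DF = P = 9141/10000 ≈ 0.914100
step 5 [5y] zero: DF = P = 543/625 ≈ 0.868800
step 6 [6y] zero: DF = P = 21/25 ≈ 0.840000
step 7 [7y] bond c/1=31/400: DF=(2589593/2000000 − 31/400·(0.995000+0.956600+0.919600+0.914100+0.868800+0.840000))/(1+31/400) = 1613/2000 ≈ 0.806500
step 8 [8y] swap r/1=1059/35444: DF=(1 − 1059/35444·(0.995000+0.956600+0.919600+0.914100+0.868800+0.840000+0.806500))/(1+1059/35444) = 3941/5000 ≈ 0.788200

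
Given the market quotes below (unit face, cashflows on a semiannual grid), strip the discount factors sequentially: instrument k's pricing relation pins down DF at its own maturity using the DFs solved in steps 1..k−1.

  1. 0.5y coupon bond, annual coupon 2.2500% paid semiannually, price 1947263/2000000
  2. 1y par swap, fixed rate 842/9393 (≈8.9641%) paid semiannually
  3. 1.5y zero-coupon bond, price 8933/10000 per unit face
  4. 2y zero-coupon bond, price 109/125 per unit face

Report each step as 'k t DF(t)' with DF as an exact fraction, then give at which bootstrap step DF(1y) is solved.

step 1 [0.5y] bond c/2=9/800: DF=(1947263/2000000 − 9/800·(0))/(1+9/800) = 2407/2500 ≈ 0.962800
step 2 [1y] swap r/2=421/9393: DF=(1 − 421/9393·(0.962800))/(1+421/9393) = 4579/5000 ≈ 0.915800
step 3 [1.5y] zero: DF = P = 8933/10000 ≈ 0.893300
step 4 [2y] zero: DF = P = 109/125 ≈ 0.872000

1 1/2 2407/2500
2 1 4579/5000
3 3/2 8933/10000
4 2 109/125
DF(1y) is solved at step 2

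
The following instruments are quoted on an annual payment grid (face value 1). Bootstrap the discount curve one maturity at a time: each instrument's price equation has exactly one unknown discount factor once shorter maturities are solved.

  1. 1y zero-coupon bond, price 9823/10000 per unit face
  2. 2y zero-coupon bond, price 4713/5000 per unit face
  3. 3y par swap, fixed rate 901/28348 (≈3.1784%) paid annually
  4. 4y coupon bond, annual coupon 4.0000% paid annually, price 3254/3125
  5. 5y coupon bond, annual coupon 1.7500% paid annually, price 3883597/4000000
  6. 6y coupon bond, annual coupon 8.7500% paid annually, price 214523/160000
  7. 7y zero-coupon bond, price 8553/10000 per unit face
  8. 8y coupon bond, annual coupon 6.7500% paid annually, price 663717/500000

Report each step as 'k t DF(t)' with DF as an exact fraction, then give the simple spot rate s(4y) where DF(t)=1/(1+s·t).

1 1 9823/10000
2 2 4713/5000
3 3 9099/10000
4 4 4461/5000
5 5 8901/10000
6 6 4307/5000
7 7 8553/10000
8 8 843/1000
s(4y) = (1/(4461/5000) − 1)/(4) = 539/17844 ≈ 3.0206%

step 1 [1y] zero: DF = P = 9823/10000 ≈ 0.982300
step 2 [2y] zero: DF = P = 4713/5000 ≈ 0.942600
step 3 [3y] swap r/1=901/28348: DF=(1 − 901/28348·(0.982300+0.942600))/(1+901/28348) = 9099/10000 ≈ 0.909900
step 4 [4y] bond c/1=1/25: DF=(3254/3125 − 1/25·(0.982300+0.942600+0.909900))/(1+1/25) = 4461/5000 ≈ 0.892200
step 5 [5y] bond c/1=7/400: DF=(3883597/4000000 − 7/400·(0.982300+0.942600+0.909900+0.892200))/(1+7/400) = 8901/10000 ≈ 0.890100
step 6 [6y] bond c/1=7/80: DF=(214523/160000 − 7/80·(0.982300+0.942600+0.909900+0.892200+0.890100))/(1+7/80) = 4307/5000 ≈ 0.861400
step 7 [7y] zero: DF = P = 8553/10000 ≈ 0.855300
step 8 [8y] bond c/1=27/400: DF=(663717/500000 − 27/400·(0.982300+0.942600+0.909900+0.892200+0.890100+0.861400+0.855300))/(1+27/400) = 843/1000 ≈ 0.843000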